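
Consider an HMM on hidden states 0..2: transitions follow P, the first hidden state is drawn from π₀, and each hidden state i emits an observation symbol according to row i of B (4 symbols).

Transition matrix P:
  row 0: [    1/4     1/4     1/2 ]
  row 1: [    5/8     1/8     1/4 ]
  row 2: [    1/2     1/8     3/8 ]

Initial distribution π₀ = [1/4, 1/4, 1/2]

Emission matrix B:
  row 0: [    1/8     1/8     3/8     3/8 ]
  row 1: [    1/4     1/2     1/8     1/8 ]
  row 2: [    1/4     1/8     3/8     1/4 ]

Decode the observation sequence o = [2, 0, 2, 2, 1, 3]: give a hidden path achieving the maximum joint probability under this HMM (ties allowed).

path = [2, 2, 2, 0, 1, 0]

t=0: δ = [9.375e-02, 3.125e-02, 1.875e-01]  (obs o_0=2)
t=1: δ = [1.172e-02, 5.859e-03, 1.758e-02]  ψ = [2, 0, 2]  (obs o_1=0)
t=2: δ = [3.296e-03, 3.662e-04, 2.472e-03]  ψ = [2, 0, 2]  (obs o_2=2)
t=3: δ = [4.635e-04, 1.030e-04, 6.180e-04]  ψ = [2, 0, 0]  (obs o_3=2)
t=4: δ = [3.862e-05, 5.794e-05, 2.897e-05]  ψ = [2, 0, 0]  (obs o_4=1)
t=5: δ = [1.358e-05, 1.207e-06, 4.828e-06]  ψ = [1, 0, 0]  (obs o_5=3)
backtrack: best end state = 0; path = [2, 2, 2, 0, 1, 0]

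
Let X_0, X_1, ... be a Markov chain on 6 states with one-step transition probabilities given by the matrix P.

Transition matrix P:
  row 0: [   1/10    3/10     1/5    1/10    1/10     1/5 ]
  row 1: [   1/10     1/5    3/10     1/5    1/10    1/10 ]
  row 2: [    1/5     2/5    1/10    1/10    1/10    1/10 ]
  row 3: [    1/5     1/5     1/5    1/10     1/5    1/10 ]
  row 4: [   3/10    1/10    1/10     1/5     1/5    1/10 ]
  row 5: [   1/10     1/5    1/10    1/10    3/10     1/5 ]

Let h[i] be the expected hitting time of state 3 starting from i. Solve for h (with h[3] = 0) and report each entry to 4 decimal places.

First-step conditioning: h[3] = 0; for i ≠ 3, h[i] = 1 + Σ_k P[i][k]·h[k].
  h[0] = 1 + 1/10·h[0] + 3/10·h[1] + 1/5·h[2] + 1/10·h[4] + 1/5·h[5]
  h[1] = 1 + 1/10·h[0] + 1/5·h[1] + 3/10·h[2] + 1/10·h[4] + 1/10·h[5]
  h[2] = 1 + 1/5·h[0] + 2/5·h[1] + 1/10·h[2] + 1/10·h[4] + 1/10·h[5]
  h[4] = 1 + 3/10·h[0] + 1/10·h[1] + 1/10·h[2] + 1/5·h[4] + 1/10·h[5]
  h[5] = 1 + 1/10·h[0] + 1/5·h[1] + 1/10·h[2] + 3/10·h[4] + 1/5·h[5]
Solving the 5×5 linear system over states ≠ 3 gives exactly h = [280/39, 48875/7488, 17785/2496, 0, 48965/7488, 26665/3744] (h[3] = 0 is the target).

h = [7.1795, 6.5271, 7.1254, 0.0000, 6.5391, 7.1221]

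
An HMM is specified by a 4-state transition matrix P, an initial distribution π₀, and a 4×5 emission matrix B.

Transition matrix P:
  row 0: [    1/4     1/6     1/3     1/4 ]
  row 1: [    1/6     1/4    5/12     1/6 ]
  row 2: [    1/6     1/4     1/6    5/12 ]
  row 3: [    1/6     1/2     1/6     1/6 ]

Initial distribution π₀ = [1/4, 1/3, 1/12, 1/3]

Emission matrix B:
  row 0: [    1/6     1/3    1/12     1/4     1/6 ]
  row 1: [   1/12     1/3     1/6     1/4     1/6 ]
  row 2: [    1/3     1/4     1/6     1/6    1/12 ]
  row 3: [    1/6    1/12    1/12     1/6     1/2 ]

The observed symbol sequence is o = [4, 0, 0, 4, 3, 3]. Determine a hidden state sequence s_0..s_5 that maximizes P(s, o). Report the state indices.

t=0: δ = [4.167e-02, 5.556e-02, 6.944e-03, 1.667e-01]  (obs o_0=4)
t=1: δ = [4.630e-03, 6.944e-03, 9.259e-03, 4.630e-03]  ψ = [3, 3, 3, 3]  (obs o_1=0)
t=2: δ = [2.572e-04, 1.929e-04, 9.645e-04, 6.430e-04]  ψ = [2, 2, 1, 2]  (obs o_2=0)
t=3: δ = [2.679e-05, 5.358e-05, 1.340e-05, 2.009e-04]  ψ = [2, 3, 2, 2]  (obs o_3=4)
t=4: δ = [8.372e-06, 2.512e-05, 5.582e-06, 5.582e-06]  ψ = [3, 3, 3, 3]  (obs o_4=3)
t=5: δ = [1.047e-06, 1.570e-06, 1.744e-06, 6.977e-07]  ψ = [1, 1, 1, 1]  (obs o_5=3)
backtrack: best end state = 2; path = [3, 1, 2, 3, 1, 2]

path = [3, 1, 2, 3, 1, 2]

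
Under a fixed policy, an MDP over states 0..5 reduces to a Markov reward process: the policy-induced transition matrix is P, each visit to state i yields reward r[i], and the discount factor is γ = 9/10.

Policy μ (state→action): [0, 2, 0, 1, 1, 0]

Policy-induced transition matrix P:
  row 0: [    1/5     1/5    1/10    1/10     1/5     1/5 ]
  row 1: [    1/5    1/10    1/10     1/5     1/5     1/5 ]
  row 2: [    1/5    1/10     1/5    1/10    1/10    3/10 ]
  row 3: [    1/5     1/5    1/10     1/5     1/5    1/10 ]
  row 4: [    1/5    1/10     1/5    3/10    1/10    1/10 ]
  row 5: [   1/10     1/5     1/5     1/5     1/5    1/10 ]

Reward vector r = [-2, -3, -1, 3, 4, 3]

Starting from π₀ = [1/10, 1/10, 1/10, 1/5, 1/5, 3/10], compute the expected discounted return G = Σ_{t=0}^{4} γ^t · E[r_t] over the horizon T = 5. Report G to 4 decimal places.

t=0: π = [0.1000, 0.1000, 0.1000, 0.2000, 0.2000, 0.3000], E[r] = 1.7000, γ^t·E[r] = 1.700000, running G = 1.700000
t=1: π = [0.1700, 0.1600, 0.1600, 0.2000, 0.1700, 0.1400], E[r] = 0.7200, γ^t·E[r] = 0.648000, running G = 2.348000
t=2: π = [0.1860, 0.1510, 0.1470, 0.1840, 0.1670, 0.1650], E[r] = 0.7430, γ^t·E[r] = 0.601830, running G = 2.949830
t=3: π = [0.1835, 0.1535, 0.1479, 0.1834, 0.1686, 0.1631], E[r] = 0.7385, γ^t·E[r] = 0.538367, running G = 3.488197
t=4: π = [0.1837, 0.1530, 0.1480, 0.1837, 0.1684, 0.1633], E[r] = 0.7401, γ^t·E[r] = 0.485553, running G = 3.973750

G = 3.9737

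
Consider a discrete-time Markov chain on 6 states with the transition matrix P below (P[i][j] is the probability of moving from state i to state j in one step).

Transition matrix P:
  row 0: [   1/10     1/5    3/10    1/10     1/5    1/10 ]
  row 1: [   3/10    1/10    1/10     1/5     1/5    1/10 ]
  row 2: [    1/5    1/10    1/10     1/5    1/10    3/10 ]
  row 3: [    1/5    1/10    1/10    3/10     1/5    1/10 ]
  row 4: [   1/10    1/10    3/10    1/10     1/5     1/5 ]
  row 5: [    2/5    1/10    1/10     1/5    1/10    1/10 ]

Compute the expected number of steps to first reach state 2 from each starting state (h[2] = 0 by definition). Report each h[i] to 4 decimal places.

h = [4.6114, 5.5440, 0.0000, 5.6477, 4.6114, 5.5440]

First-step conditioning: h[2] = 0; for i ≠ 2, h[i] = 1 + Σ_k P[i][k]·h[k].
  h[0] = 1 + 1/10·h[0] + 1/5·h[1] + 1/10·h[3] + 1/5·h[4] + 1/10·h[5]
  h[1] = 1 + 3/10·h[0] + 1/10·h[1] + 1/5·h[3] + 1/5·h[4] + 1/10·h[5]
  h[3] = 1 + 1/5·h[0] + 1/10·h[1] + 3/10·h[3] + 1/5·h[4] + 1/10·h[5]
  h[4] = 1 + 1/10·h[0] + 1/10·h[1] + 1/10·h[3] + 1/5·h[4] + 1/5·h[5]
  h[5] = 1 + 2/5·h[0] + 1/10·h[1] + 1/5·h[3] + 1/10·h[4] + 1/10·h[5]
Solving the 5×5 linear system over states ≠ 2 gives exactly h = [890/193, 1070/193, 0, 1090/193, 890/193, 1070/193] (h[2] = 0 is the target).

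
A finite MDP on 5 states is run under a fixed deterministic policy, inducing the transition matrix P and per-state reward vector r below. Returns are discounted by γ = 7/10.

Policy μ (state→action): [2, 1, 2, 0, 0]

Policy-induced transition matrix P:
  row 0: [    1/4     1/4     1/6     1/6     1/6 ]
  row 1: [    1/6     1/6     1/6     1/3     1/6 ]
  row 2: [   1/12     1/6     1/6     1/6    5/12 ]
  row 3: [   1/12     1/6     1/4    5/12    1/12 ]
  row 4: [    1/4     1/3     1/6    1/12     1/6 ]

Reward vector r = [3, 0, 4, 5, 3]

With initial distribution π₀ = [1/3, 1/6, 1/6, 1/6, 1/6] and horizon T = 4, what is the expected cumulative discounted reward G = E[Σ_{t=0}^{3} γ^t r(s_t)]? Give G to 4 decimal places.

G = 7.5988

t=0: π = [0.3333, 0.1667, 0.1667, 0.1667, 0.1667], E[r] = 3.0000, γ^t·E[r] = 3.000000, running G = 3.000000
t=1: π = [0.1806, 0.2222, 0.1806, 0.2222, 0.1944], E[r] = 2.9583, γ^t·E[r] = 2.070833, running G = 5.070833
t=2: π = [0.1644, 0.2141, 0.1852, 0.2431, 0.1933], E[r] = 3.0289, γ^t·E[r] = 1.484178, running G = 6.555012
t=3: π = [0.1608, 0.2126, 0.1869, 0.2470, 0.1927], E[r] = 3.0432, γ^t·E[r] = 1.043821, running G = 7.598833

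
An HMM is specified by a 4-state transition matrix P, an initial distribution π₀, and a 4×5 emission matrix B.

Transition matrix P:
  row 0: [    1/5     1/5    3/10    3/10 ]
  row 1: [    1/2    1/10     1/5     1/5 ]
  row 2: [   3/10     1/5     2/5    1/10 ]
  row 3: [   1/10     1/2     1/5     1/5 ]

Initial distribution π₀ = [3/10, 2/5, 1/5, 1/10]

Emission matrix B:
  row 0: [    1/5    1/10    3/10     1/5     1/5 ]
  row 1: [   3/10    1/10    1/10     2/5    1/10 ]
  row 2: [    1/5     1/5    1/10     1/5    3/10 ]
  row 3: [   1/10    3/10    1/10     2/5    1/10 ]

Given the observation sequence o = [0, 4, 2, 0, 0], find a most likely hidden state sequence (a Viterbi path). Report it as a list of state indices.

path = [1, 0, 3, 1, 0]

t=0: δ = [6.000e-02, 1.200e-01, 4.000e-02, 1.000e-02]  (obs o_0=0)
t=1: δ = [1.200e-02, 1.200e-03, 7.200e-03, 2.400e-03]  ψ = [1, 0, 1, 1]  (obs o_1=4)
t=2: δ = [7.200e-04, 2.400e-04, 3.600e-04, 3.600e-04]  ψ = [0, 0, 0, 0]  (obs o_2=2)
t=3: δ = [2.880e-05, 5.400e-05, 4.320e-05, 2.160e-05]  ψ = [0, 3, 0, 0]  (obs o_3=0)
t=4: δ = [5.400e-06, 3.240e-06, 3.456e-06, 1.080e-06]  ψ = [1, 3, 2, 1]  (obs o_4=0)
backtrack: best end state = 0; path = [1, 0, 3, 1, 0]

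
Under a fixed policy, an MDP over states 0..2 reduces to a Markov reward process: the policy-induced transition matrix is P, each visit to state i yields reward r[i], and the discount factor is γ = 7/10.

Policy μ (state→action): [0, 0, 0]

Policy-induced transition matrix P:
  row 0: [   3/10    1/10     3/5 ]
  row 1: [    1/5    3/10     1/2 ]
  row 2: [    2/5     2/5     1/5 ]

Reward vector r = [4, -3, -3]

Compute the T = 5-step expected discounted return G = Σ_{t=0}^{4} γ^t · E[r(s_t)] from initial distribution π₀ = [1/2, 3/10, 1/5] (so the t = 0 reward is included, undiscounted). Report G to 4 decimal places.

G = -1.0059

t=0: π = [0.5000, 0.3000, 0.2000], E[r] = 0.5000, γ^t·E[r] = 0.500000, running G = 0.500000
t=1: π = [0.2900, 0.2200, 0.4900], E[r] = -0.9700, γ^t·E[r] = -0.679000, running G = -0.179000
t=2: π = [0.3270, 0.2910, 0.3820], E[r] = -0.7110, γ^t·E[r] = -0.348390, running G = -0.527390
t=3: π = [0.3091, 0.2728, 0.4181], E[r] = -0.8363, γ^t·E[r] = -0.286851, running G = -0.814241
t=4: π = [0.3145, 0.2800, 0.4055], E[r] = -0.7983, γ^t·E[r] = -0.191669, running G = -1.005910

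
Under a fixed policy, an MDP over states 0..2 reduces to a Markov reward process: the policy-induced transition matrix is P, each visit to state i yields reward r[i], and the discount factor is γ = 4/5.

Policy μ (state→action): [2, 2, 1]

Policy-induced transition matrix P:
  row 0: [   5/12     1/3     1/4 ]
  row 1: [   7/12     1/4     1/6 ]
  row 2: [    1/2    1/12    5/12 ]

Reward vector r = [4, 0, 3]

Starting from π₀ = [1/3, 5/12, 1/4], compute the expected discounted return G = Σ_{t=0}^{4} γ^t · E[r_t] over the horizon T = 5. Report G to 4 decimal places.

G = 8.6013

t=0: π = [0.3333, 0.4167, 0.2500], E[r] = 2.0833, γ^t·E[r] = 2.083333, running G = 2.083333
t=1: π = [0.5069, 0.2361, 0.2569], E[r] = 2.7986, γ^t·E[r] = 2.238889, running G = 4.322222
t=2: π = [0.4774, 0.2494, 0.2731], E[r] = 2.7292, γ^t·E[r] = 1.746667, running G = 6.068889
t=3: π = [0.4810, 0.2443, 0.2747], E[r] = 2.7482, γ^t·E[r] = 1.407086, running G = 7.475975
t=4: π = [0.4803, 0.2443, 0.2754], E[r] = 2.7474, γ^t·E[r] = 1.125332, running G = 8.601307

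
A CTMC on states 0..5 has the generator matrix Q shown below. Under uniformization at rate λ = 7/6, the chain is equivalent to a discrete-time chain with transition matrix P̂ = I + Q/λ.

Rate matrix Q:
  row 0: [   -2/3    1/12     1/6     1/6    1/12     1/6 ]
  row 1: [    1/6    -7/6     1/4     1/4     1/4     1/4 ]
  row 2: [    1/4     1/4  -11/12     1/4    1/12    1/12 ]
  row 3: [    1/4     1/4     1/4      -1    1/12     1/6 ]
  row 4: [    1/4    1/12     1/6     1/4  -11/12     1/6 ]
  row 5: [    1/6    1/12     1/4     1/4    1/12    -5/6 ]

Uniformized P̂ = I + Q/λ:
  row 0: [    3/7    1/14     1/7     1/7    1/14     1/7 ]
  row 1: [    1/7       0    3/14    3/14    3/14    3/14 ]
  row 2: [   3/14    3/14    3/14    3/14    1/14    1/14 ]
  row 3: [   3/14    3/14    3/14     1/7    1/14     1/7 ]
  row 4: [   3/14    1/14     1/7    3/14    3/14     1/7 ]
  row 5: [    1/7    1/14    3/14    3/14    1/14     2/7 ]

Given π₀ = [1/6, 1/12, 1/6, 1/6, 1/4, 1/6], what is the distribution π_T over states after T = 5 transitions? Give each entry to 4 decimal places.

π = [0.2475, 0.1164, 0.1893, 0.1835, 0.1027, 0.1606]

t=0: π = [0.1667, 0.0833, 0.1667, 0.1667, 0.2500, 0.1667]
t=1: π = [0.2321, 0.1131, 0.1845, 0.1905, 0.1190, 0.1607]
t=2: π = [0.2445, 0.1169, 0.1892, 0.1841, 0.1046, 0.1607]
t=3: π = [0.2468, 0.1164, 0.1894, 0.1837, 0.1031, 0.1607]
t=4: π = [0.2474, 0.1164, 0.1893, 0.1835, 0.1028, 0.1606]
t=5: π = [0.2475, 0.1164, 0.1893, 0.1835, 0.1027, 0.1606]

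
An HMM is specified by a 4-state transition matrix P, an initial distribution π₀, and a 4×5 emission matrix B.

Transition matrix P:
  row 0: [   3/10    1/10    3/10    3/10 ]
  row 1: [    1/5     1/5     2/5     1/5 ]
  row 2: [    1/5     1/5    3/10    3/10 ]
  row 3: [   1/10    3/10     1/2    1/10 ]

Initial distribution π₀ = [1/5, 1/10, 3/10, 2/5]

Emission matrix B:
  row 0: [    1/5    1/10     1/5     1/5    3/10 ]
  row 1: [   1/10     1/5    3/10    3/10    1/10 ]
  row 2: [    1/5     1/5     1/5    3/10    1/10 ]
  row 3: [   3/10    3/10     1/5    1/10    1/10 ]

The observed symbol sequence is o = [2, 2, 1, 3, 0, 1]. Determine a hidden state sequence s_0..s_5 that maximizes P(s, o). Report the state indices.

path = [3, 2, 3, 2, 3, 2]

t=0: δ = [4.000e-02, 3.000e-02, 6.000e-02, 8.000e-02]  (obs o_0=2)
t=1: δ = [2.400e-03, 7.200e-03, 8.000e-03, 3.600e-03]  ψ = [0, 3, 3, 2]  (obs o_1=2)
t=2: δ = [1.600e-04, 3.200e-04, 5.760e-04, 7.200e-04]  ψ = [2, 2, 1, 2]  (obs o_2=1)
t=3: δ = [2.304e-05, 6.480e-05, 1.080e-04, 1.728e-05]  ψ = [2, 3, 3, 2]  (obs o_3=3)
t=4: δ = [4.320e-06, 2.160e-06, 6.480e-06, 9.720e-06]  ψ = [2, 2, 2, 2]  (obs o_4=0)
t=5: δ = [1.296e-07, 5.832e-07, 9.720e-07, 5.832e-07]  ψ = [0, 3, 3, 2]  (obs o_5=1)
backtrack: best end state = 2; path = [3, 2, 3, 2, 3, 2]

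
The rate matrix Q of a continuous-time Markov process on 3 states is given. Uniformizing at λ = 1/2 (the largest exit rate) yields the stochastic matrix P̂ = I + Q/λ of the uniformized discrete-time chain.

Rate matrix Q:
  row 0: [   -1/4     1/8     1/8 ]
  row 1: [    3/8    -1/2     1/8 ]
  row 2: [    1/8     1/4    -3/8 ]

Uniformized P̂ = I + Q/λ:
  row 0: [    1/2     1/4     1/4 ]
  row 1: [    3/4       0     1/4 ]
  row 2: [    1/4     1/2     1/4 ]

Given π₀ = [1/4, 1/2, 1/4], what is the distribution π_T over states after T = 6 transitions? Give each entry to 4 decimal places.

π = [0.4999, 0.2501, 0.2500]

t=0: π = [0.2500, 0.5000, 0.2500]
t=1: π = [0.5625, 0.1875, 0.2500]
t=2: π = [0.4844, 0.2656, 0.2500]
t=3: π = [0.5039, 0.2461, 0.2500]
t=4: π = [0.4990, 0.2510, 0.2500]
t=5: π = [0.5002, 0.2498, 0.2500]
t=6: π = [0.4999, 0.2501, 0.2500]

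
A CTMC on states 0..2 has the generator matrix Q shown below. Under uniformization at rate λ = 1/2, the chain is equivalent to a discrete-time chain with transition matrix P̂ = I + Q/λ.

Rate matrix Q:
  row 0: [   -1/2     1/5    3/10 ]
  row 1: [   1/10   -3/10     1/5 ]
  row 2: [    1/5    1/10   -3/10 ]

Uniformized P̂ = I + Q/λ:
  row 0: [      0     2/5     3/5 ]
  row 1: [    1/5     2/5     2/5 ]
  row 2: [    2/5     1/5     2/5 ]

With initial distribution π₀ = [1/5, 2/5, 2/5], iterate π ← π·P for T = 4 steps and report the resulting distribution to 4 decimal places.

t=0: π = [0.2000, 0.4000, 0.4000]
t=1: π = [0.2400, 0.3200, 0.4400]
t=2: π = [0.2400, 0.3120, 0.4480]
t=3: π = [0.2416, 0.3104, 0.4480]
t=4: π = [0.2413, 0.3104, 0.4483]

π = [0.2413, 0.3104, 0.4483]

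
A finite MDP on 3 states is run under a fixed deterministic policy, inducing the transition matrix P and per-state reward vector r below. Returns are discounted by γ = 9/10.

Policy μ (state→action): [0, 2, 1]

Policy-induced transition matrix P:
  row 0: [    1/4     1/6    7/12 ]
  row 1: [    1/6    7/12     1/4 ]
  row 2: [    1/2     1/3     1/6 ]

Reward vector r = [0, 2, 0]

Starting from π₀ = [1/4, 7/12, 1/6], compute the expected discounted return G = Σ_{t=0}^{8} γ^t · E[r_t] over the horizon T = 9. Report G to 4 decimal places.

G = 5.2032

t=0: π = [0.2500, 0.5833, 0.1667], E[r] = 1.1667, γ^t·E[r] = 1.166667, running G = 1.166667
t=1: π = [0.2431, 0.4375, 0.3194], E[r] = 0.8750, γ^t·E[r] = 0.787500, running G = 1.954167
t=2: π = [0.2934, 0.4022, 0.3044], E[r] = 0.8044, γ^t·E[r] = 0.651563, running G = 2.605729
t=3: π = [0.2926, 0.3850, 0.3224], E[r] = 0.7700, γ^t·E[r] = 0.561305, running G = 3.167034
t=4: π = [0.2985, 0.3808, 0.3207], E[r] = 0.7616, γ^t·E[r] = 0.499706, running G = 3.666740
t=5: π = [0.2984, 0.3788, 0.3228], E[r] = 0.7576, γ^t·E[r] = 0.447335, running G = 4.114074
t=6: π = [0.2991, 0.3783, 0.3226], E[r] = 0.7566, γ^t·E[r] = 0.402078, running G = 4.516153
t=7: π = [0.2991, 0.3781, 0.3228], E[r] = 0.7561, γ^t·E[r] = 0.361641, running G = 4.877794
t=8: π = [0.2992, 0.3780, 0.3228], E[r] = 0.7560, γ^t·E[r] = 0.325427, running G = 5.203221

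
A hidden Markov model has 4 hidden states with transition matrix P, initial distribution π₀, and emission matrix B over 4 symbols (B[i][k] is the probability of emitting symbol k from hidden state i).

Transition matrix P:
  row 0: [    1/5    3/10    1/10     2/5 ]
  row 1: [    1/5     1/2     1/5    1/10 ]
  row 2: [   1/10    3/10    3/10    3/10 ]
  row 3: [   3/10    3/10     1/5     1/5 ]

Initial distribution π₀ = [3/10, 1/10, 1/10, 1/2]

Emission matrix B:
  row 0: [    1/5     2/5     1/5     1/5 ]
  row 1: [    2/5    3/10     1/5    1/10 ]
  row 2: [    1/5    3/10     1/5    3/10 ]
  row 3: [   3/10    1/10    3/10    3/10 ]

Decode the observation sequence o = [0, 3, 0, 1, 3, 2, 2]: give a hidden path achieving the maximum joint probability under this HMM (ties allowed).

path = [3, 0, 3, 0, 3, 0, 3]

t=0: δ = [6.000e-02, 4.000e-02, 2.000e-02, 1.500e-01]  (obs o_0=0)
t=1: δ = [9.000e-03, 4.500e-03, 9.000e-03, 9.000e-03]  ψ = [3, 3, 3, 3]  (obs o_1=3)
t=2: δ = [5.400e-04, 1.080e-03, 5.400e-04, 1.080e-03]  ψ = [3, 0, 2, 0]  (obs o_2=0)
t=3: δ = [1.296e-04, 1.620e-04, 6.480e-05, 2.160e-05]  ψ = [3, 1, 1, 0]  (obs o_3=1)
t=4: δ = [6.480e-06, 8.100e-06, 9.720e-06, 1.555e-05]  ψ = [1, 1, 1, 0]  (obs o_4=3)
t=5: δ = [9.331e-07, 9.331e-07, 6.221e-07, 9.331e-07]  ψ = [3, 3, 3, 3]  (obs o_5=2)
t=6: δ = [5.599e-08, 9.331e-08, 3.732e-08, 1.120e-07]  ψ = [3, 1, 1, 0]  (obs o_6=2)
backtrack: best end state = 3; path = [3, 0, 3, 0, 3, 0, 3]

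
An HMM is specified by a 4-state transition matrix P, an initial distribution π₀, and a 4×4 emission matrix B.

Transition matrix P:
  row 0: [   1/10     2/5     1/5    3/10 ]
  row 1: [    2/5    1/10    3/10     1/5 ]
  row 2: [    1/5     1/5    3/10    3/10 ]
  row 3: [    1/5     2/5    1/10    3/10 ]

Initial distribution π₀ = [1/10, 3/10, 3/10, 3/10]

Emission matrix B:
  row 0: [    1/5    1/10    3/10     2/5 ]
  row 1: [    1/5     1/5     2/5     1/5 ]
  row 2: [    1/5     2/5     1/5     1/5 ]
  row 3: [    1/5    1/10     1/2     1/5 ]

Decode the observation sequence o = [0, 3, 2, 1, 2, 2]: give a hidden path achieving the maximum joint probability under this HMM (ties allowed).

path = [1, 0, 1, 2, 3, 1]

t=0: δ = [2.000e-02, 6.000e-02, 6.000e-02, 6.000e-02]  (obs o_0=0)
t=1: δ = [9.600e-03, 4.800e-03, 3.600e-03, 3.600e-03]  ψ = [1, 3, 1, 2]  (obs o_1=3)
t=2: δ = [5.760e-04, 1.536e-03, 3.840e-04, 1.440e-03]  ψ = [1, 0, 0, 0]  (obs o_2=2)
t=3: δ = [6.144e-05, 1.152e-04, 1.843e-04, 4.320e-05]  ψ = [1, 3, 1, 3]  (obs o_3=1)
t=4: δ = [1.382e-05, 1.475e-05, 1.106e-05, 2.765e-05]  ψ = [1, 2, 2, 2]  (obs o_4=2)
t=5: δ = [1.769e-06, 4.424e-06, 8.847e-07, 4.147e-06]  ψ = [1, 3, 1, 3]  (obs o_5=2)
backtrack: best end state = 1; path = [1, 0, 1, 2, 3, 1]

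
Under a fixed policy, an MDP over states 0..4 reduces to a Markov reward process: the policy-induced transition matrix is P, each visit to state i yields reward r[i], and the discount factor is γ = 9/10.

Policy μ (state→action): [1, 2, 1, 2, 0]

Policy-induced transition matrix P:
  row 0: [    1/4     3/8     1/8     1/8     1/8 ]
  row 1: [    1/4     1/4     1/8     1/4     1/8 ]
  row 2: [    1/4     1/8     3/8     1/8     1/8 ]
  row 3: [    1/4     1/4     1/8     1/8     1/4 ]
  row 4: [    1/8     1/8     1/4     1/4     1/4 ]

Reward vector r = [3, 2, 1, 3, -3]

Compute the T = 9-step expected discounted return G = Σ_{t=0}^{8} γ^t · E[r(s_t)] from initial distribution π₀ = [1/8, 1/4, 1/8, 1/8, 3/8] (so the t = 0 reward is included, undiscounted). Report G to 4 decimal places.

G = 7.1432

t=0: π = [0.1250, 0.2500, 0.1250, 0.1250, 0.3750], E[r] = 0.2500, γ^t·E[r] = 0.250000, running G = 0.250000
t=1: π = [0.2031, 0.2031, 0.2031, 0.2031, 0.1875], E[r] = 1.2656, γ^t·E[r] = 1.139063, running G = 1.389063
t=2: π = [0.2266, 0.2266, 0.1992, 0.1738, 0.1738], E[r] = 1.3320, γ^t·E[r] = 1.078945, running G = 2.468008
t=3: π = [0.2283, 0.2317, 0.1965, 0.1750, 0.1685], E[r] = 1.3645, γ^t·E[r] = 0.994722, running G = 3.462730
t=4: π = [0.2289, 0.2329, 0.1952, 0.1750, 0.1679], E[r] = 1.3691, γ^t·E[r] = 0.898253, running G = 4.360983
t=5: π = [0.2290, 0.2332, 0.1948, 0.1751, 0.1679], E[r] = 1.3700, γ^t·E[r] = 0.808957, running G = 5.169940
t=6: π = [0.2290, 0.2333, 0.1947, 0.1751, 0.1679], E[r] = 1.3701, γ^t·E[r] = 0.728134, running G = 5.898074
t=7: π = [0.2290, 0.2333, 0.1947, 0.1751, 0.1679], E[r] = 1.3701, γ^t·E[r] = 0.655327, running G = 6.553401
t=8: π = [0.2290, 0.2333, 0.1946, 0.1751, 0.1679], E[r] = 1.3701, γ^t·E[r] = 0.589795, running G = 7.143196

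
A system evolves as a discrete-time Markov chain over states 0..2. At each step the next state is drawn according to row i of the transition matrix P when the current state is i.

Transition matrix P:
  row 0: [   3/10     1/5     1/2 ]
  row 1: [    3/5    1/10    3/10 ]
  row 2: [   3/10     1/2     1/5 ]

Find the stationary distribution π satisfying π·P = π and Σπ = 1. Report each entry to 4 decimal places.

π = [0.3826, 0.2752, 0.3423]

Balance equations π_j = Σ_i π_i·P[i][j]:
  π_0 = 3/10·π_0 + 3/5·π_1 + 3/10·π_2
  π_1 = 1/5·π_0 + 1/10·π_1 + 1/2·π_2
  normalize: π_0 + π_1 + π_2 = 1
Solving the linear system gives exactly π = [57/149, 41/149, 51/149].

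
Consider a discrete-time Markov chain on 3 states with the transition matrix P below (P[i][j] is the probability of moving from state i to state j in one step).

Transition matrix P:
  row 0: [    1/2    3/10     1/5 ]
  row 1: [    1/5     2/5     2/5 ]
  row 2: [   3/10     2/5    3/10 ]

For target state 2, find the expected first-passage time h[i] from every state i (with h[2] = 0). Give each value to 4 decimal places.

h = [3.7500, 2.9167, 0.0000]

First-step conditioning: h[2] = 0; for i ≠ 2, h[i] = 1 + Σ_k P[i][k]·h[k].
  h[0] = 1 + 1/2·h[0] + 3/10·h[1]
  h[1] = 1 + 1/5·h[0] + 2/5·h[1]
Solving the 2×2 linear system over states ≠ 2 gives exactly h = [15/4, 35/12, 0] (h[2] = 0 is the target).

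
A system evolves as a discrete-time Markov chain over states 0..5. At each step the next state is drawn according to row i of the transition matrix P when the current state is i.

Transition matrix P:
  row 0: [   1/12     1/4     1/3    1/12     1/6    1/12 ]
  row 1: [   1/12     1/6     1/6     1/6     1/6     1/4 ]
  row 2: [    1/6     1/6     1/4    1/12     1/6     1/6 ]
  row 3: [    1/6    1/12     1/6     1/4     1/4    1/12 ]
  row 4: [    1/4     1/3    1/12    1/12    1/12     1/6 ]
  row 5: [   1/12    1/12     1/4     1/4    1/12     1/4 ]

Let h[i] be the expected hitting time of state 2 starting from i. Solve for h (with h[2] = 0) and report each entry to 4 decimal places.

h = [4.4566, 5.2596, 0.0000, 5.2989, 5.5731, 4.7985]

First-step conditioning: h[2] = 0; for i ≠ 2, h[i] = 1 + Σ_k P[i][k]·h[k].
  h[0] = 1 + 1/12·h[0] + 1/4·h[1] + 1/12·h[3] + 1/6·h[4] + 1/12·h[5]
  h[1] = 1 + 1/12·h[0] + 1/6·h[1] + 1/6·h[3] + 1/6·h[4] + 1/4·h[5]
  h[3] = 1 + 1/6·h[0] + 1/12·h[1] + 1/4·h[3] + 1/4·h[4] + 1/12·h[5]
  h[4] = 1 + 1/4·h[0] + 1/3·h[1] + 1/12·h[3] + 1/12·h[4] + 1/6·h[5]
  h[5] = 1 + 1/12·h[0] + 1/12·h[1] + 1/4·h[3] + 1/12·h[4] + 1/4·h[5]
Solving the 5×5 linear system over states ≠ 2 gives exactly h = [214776/48193, 253476/48193, 0, 255372/48193, 268584/48193, 231252/48193] (h[2] = 0 is the target).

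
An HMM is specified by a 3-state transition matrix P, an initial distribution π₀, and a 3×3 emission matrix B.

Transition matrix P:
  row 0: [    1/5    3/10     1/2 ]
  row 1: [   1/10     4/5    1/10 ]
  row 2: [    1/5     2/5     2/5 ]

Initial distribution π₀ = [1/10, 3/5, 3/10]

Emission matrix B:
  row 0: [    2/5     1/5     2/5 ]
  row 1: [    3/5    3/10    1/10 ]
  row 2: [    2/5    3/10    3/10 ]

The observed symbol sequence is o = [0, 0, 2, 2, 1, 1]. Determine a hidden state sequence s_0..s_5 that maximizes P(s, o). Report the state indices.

path = [1, 1, 1, 1, 1, 1]

t=0: δ = [4.000e-02, 3.600e-01, 1.200e-01]  (obs o_0=0)
t=1: δ = [1.440e-02, 1.728e-01, 1.920e-02]  ψ = [1, 1, 2]  (obs o_1=0)
t=2: δ = [6.912e-03, 1.382e-02, 5.184e-03]  ψ = [1, 1, 1]  (obs o_2=2)
t=3: δ = [5.530e-04, 1.106e-03, 1.037e-03]  ψ = [0, 1, 0]  (obs o_3=2)
t=4: δ = [4.147e-05, 2.654e-04, 1.244e-04]  ψ = [2, 1, 2]  (obs o_4=1)
t=5: δ = [5.308e-06, 6.370e-05, 1.493e-05]  ψ = [1, 1, 2]  (obs o_5=1)
backtrack: best end state = 1; path = [1, 1, 1, 1, 1, 1]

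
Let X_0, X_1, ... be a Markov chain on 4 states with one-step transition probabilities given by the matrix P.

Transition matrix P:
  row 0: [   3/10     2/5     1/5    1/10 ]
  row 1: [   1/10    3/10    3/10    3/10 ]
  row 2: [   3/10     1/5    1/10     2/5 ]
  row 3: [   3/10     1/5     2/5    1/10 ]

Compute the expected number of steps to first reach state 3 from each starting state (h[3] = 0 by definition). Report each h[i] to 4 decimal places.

First-step conditioning: h[3] = 0; for i ≠ 3, h[i] = 1 + Σ_k P[i][k]·h[k].
  h[0] = 1 + 3/10·h[0] + 2/5·h[1] + 1/5·h[2]
  h[1] = 1 + 1/10·h[0] + 3/10·h[1] + 3/10·h[2]
  h[2] = 1 + 3/10·h[0] + 1/5·h[1] + 1/10·h[2]
Solving the 3×3 linear system over states ≠ 3 gives exactly h = [1230/281, 980/281, 940/281, 0] (h[3] = 0 is the target).

h = [4.3772, 3.4875, 3.3452, 0.0000]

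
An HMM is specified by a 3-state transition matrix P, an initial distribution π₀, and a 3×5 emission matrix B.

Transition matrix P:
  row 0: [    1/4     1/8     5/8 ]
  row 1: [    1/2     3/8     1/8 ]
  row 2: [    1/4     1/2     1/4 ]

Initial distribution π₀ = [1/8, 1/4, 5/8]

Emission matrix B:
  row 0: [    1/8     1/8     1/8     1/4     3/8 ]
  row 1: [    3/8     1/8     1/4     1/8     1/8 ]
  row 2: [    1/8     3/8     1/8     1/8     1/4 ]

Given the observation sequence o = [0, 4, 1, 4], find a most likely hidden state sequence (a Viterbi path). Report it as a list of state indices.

path = [1, 0, 2, 0]

t=0: δ = [1.562e-02, 9.375e-02, 7.812e-02]  (obs o_0=0)
t=1: δ = [1.758e-02, 4.883e-03, 4.883e-03]  ψ = [1, 2, 2]  (obs o_1=4)
t=2: δ = [5.493e-04, 3.052e-04, 4.120e-03]  ψ = [0, 2, 0]  (obs o_2=1)
t=3: δ = [3.862e-04, 2.575e-04, 2.575e-04]  ψ = [2, 2, 2]  (obs o_3=4)
backtrack: best end state = 0; path = [1, 0, 2, 0]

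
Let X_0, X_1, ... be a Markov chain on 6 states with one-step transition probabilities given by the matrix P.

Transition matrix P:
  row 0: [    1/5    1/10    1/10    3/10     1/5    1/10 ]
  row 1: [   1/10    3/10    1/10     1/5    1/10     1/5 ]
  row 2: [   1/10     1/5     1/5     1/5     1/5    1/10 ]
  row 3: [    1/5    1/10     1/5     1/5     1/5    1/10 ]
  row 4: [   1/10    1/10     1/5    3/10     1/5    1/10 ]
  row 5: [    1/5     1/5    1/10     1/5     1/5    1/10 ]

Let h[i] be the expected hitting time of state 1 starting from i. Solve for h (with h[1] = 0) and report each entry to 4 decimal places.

h = [7.9302, 0.0000, 7.0579, 7.8509, 7.8430, 7.1451]

First-step conditioning: h[1] = 0; for i ≠ 1, h[i] = 1 + Σ_k P[i][k]·h[k].
  h[0] = 1 + 1/5·h[0] + 1/10·h[2] + 3/10·h[3] + 1/5·h[4] + 1/10·h[5]
  h[2] = 1 + 1/10·h[0] + 1/5·h[2] + 1/5·h[3] + 1/5·h[4] + 1/10·h[5]
  h[3] = 1 + 1/5·h[0] + 1/5·h[2] + 1/5·h[3] + 1/5·h[4] + 1/10·h[5]
  h[4] = 1 + 1/10·h[0] + 1/5·h[2] + 3/10·h[3] + 1/5·h[4] + 1/10·h[5]
  h[5] = 1 + 1/5·h[0] + 1/10·h[2] + 1/5·h[3] + 1/5·h[4] + 1/10·h[5]
Solving the 5×5 linear system over states ≠ 1 gives exactly h = [10000/1261, 0, 8900/1261, 9900/1261, 9890/1261, 9010/1261] (h[1] = 0 is the target).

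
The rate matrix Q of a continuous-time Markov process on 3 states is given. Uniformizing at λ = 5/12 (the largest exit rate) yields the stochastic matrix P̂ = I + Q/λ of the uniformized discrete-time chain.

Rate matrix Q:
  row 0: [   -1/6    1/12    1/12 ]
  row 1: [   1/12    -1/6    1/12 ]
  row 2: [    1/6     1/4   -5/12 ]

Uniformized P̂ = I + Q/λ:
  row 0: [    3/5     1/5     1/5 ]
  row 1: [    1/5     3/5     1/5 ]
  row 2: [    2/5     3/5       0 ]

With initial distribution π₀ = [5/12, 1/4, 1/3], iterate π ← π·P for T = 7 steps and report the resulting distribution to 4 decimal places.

π = [0.3890, 0.4443, 0.1667]

t=0: π = [0.4167, 0.2500, 0.3333]
t=1: π = [0.4333, 0.4333, 0.1333]
t=2: π = [0.4000, 0.4267, 0.1733]
t=3: π = [0.3947, 0.4400, 0.1653]
t=4: π = [0.3909, 0.4421, 0.1669]
t=5: π = [0.3898, 0.4436, 0.1666]
t=6: π = [0.3892, 0.4441, 0.1667]
t=7: π = [0.3890, 0.4443, 0.1667]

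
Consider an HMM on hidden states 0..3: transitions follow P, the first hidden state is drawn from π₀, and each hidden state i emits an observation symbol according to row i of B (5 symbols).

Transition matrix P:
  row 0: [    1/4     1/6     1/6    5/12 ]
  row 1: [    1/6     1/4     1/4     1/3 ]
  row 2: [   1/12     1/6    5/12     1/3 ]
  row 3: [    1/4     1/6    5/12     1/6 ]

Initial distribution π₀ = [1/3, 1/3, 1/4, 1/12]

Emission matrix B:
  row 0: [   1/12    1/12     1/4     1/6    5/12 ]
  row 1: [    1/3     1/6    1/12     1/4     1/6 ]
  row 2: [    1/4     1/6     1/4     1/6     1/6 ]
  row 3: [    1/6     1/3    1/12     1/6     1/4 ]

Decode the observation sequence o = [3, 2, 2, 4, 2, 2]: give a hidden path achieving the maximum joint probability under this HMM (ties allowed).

path = [1, 2, 2, 3, 2, 2]

t=0: δ = [5.556e-02, 8.333e-02, 4.167e-02, 1.389e-02]  (obs o_0=3)
t=1: δ = [3.472e-03, 1.736e-03, 5.208e-03, 2.315e-03]  ψ = [0, 1, 1, 1]  (obs o_1=2)
t=2: δ = [2.170e-04, 7.234e-05, 5.425e-04, 1.447e-04]  ψ = [0, 2, 2, 2]  (obs o_2=2)
t=3: δ = [2.261e-05, 1.507e-05, 3.768e-05, 4.521e-05]  ψ = [0, 2, 2, 2]  (obs o_3=4)
t=4: δ = [2.826e-06, 6.279e-07, 4.710e-06, 1.047e-06]  ψ = [3, 3, 3, 2]  (obs o_4=2)
t=5: δ = [1.766e-07, 6.541e-08, 4.906e-07, 1.308e-07]  ψ = [0, 2, 2, 2]  (obs o_5=2)
backtrack: best end state = 2; path = [1, 2, 2, 3, 2, 2]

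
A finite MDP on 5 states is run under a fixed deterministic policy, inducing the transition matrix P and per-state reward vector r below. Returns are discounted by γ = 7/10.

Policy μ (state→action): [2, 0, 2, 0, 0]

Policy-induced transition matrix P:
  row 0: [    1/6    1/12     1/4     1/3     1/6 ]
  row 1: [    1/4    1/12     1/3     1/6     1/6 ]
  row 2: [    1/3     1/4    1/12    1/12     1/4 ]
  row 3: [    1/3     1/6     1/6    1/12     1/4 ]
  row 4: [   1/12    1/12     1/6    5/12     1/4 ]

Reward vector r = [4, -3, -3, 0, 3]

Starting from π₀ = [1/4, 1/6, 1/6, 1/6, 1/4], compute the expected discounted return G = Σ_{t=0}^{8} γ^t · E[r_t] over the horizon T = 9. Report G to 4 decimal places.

t=0: π = [0.2500, 0.1667, 0.1667, 0.1667, 0.2500], E[r] = 0.7500, γ^t·E[r] = 0.750000, running G = 0.750000
t=1: π = [0.2153, 0.1250, 0.2014, 0.2431, 0.2153], E[r] = 0.5278, γ^t·E[r] = 0.369444, running G = 1.119444
t=2: π = [0.2332, 0.1372, 0.1887, 0.2193, 0.2216], E[r] = 0.6204, γ^t·E[r] = 0.303981, running G = 1.423426
t=3: π = [0.2276, 0.1331, 0.1932, 0.2269, 0.2191], E[r] = 0.5890, γ^t·E[r] = 0.202035, running G = 1.625461
t=4: π = [0.2295, 0.1345, 0.1917, 0.2244, 0.2199], E[r] = 0.5994, γ^t·E[r] = 0.143928, running G = 1.769389
t=5: π = [0.2289, 0.1340, 0.1922, 0.2252, 0.2197], E[r] = 0.5959, γ^t·E[r] = 0.100159, running G = 1.869548
t=6: π = [0.2291, 0.1341, 0.1921, 0.2249, 0.2198], E[r] = 0.5971, γ^t·E[r] = 0.070250, running G = 1.939798
t=7: π = [0.2290, 0.1341, 0.1921, 0.2250, 0.2197], E[r] = 0.5967, γ^t·E[r] = 0.049142, running G = 1.988940
t=8: π = [0.2291, 0.1341, 0.1921, 0.2250, 0.2197], E[r] = 0.5969, γ^t·E[r] = 0.034407, running G = 2.023347

G = 2.0233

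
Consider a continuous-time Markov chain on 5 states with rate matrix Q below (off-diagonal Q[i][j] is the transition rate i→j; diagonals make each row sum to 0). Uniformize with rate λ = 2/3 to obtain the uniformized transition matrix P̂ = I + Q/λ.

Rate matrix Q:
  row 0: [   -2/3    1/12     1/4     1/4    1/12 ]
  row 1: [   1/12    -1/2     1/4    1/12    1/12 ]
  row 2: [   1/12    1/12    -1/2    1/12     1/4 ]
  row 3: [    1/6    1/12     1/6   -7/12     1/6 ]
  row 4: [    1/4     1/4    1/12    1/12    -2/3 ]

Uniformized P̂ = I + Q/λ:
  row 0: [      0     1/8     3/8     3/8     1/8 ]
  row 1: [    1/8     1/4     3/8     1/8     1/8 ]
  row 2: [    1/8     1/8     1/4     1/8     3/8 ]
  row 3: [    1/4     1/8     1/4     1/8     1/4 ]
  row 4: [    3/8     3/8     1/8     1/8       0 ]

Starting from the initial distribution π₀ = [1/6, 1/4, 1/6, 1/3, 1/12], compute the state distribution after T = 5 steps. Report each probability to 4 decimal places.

t=0: π = [0.1667, 0.2500, 0.1667, 0.3333, 0.0833]
t=1: π = [0.1667, 0.1771, 0.2917, 0.1667, 0.1979]
t=2: π = [0.1745, 0.1966, 0.2682, 0.1667, 0.1940]
t=3: π = [0.1725, 0.1981, 0.2721, 0.1686, 0.1886]
t=4: π = [0.1717, 0.1969, 0.2727, 0.1681, 0.1905]
t=5: π = [0.1722, 0.1972, 0.2723, 0.1679, 0.1904]

π = [0.1722, 0.1972, 0.2723, 0.1679, 0.1904]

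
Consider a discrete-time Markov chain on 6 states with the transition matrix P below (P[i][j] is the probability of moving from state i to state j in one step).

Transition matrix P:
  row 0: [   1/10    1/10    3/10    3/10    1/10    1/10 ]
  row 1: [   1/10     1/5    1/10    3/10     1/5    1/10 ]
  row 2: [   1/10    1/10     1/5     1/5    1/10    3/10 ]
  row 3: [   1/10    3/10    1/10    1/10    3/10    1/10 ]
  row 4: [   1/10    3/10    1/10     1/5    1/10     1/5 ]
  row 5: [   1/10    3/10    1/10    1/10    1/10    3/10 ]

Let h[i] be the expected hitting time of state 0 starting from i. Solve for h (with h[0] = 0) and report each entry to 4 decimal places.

First-step conditioning: h[0] = 0; for i ≠ 0, h[i] = 1 + Σ_k P[i][k]·h[k].
  h[1] = 1 + 1/5·h[1] + 1/10·h[2] + 3/10·h[3] + 1/5·h[4] + 1/10·h[5]
  h[2] = 1 + 1/10·h[1] + 1/5·h[2] + 1/5·h[3] + 1/10·h[4] + 3/10·h[5]
  h[3] = 1 + 3/10·h[1] + 1/10·h[2] + 1/10·h[3] + 3/10·h[4] + 1/10·h[5]
  h[4] = 1 + 3/10·h[1] + 1/10·h[2] + 1/5·h[3] + 1/10·h[4] + 1/5·h[5]
  h[5] = 1 + 3/10·h[1] + 1/10·h[2] + 1/10·h[3] + 1/10·h[4] + 3/10·h[5]
Solving the 5×5 linear system over states ≠ 0 gives exactly h = [0, 10, 10, 10, 10, 10] (h[0] = 0 is the target).

h = [0.0000, 10.0000, 10.0000, 10.0000, 10.0000, 10.0000]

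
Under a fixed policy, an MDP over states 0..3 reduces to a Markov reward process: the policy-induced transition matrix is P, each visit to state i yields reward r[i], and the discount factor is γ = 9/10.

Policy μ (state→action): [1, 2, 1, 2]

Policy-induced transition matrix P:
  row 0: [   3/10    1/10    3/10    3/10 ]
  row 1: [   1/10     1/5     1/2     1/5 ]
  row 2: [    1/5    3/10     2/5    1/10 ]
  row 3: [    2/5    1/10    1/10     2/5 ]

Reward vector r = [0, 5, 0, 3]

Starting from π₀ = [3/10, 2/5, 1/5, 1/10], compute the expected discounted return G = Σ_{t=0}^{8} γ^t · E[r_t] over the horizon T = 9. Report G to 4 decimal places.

G = 10.6678

t=0: π = [0.3000, 0.4000, 0.2000, 0.1000], E[r] = 2.3000, γ^t·E[r] = 2.300000, running G = 2.300000
t=1: π = [0.2100, 0.1800, 0.3800, 0.2300], E[r] = 1.5900, γ^t·E[r] = 1.431000, running G = 3.731000
t=2: π = [0.2490, 0.1940, 0.3280, 0.2290], E[r] = 1.6570, γ^t·E[r] = 1.342170, running G = 5.073170
t=3: π = [0.2513, 0.1850, 0.3258, 0.2379], E[r] = 1.6387, γ^t·E[r] = 1.194612, running G = 6.267782
t=4: π = [0.2542, 0.1837, 0.3220, 0.2401], E[r] = 1.6387, γ^t·E[r] = 1.075145, running G = 7.342927
t=5: π = [0.2551, 0.1828, 0.3209, 0.2412], E[r] = 1.6376, γ^t·E[r] = 0.966969, running G = 8.309896
t=6: π = [0.2555, 0.1825, 0.3204, 0.2417], E[r] = 1.6373, γ^t·E[r] = 0.870123, running G = 9.180019
t=7: π = [0.2556, 0.1823, 0.3202, 0.2418], E[r] = 1.6371, γ^t·E[r] = 0.783043, running G = 9.963062
t=8: π = [0.2557, 0.1823, 0.3201, 0.2419], E[r] = 1.6371, γ^t·E[r] = 0.704716, running G = 10.667779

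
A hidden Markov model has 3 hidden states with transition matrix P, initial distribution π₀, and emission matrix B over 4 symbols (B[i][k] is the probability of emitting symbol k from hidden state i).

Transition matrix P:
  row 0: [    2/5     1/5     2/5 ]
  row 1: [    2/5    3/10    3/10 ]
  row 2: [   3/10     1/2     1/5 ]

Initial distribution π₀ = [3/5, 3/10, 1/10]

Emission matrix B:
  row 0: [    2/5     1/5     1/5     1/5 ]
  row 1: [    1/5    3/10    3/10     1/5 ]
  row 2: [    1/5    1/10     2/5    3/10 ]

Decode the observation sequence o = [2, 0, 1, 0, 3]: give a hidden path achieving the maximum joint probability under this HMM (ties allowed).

t=0: δ = [1.200e-01, 9.000e-02, 4.000e-02]  (obs o_0=2)
t=1: δ = [1.920e-02, 5.400e-03, 9.600e-03]  ψ = [0, 1, 0]  (obs o_1=0)
t=2: δ = [1.536e-03, 1.440e-03, 7.680e-04]  ψ = [0, 2, 0]  (obs o_2=1)
t=3: δ = [2.458e-04, 8.640e-05, 1.229e-04]  ψ = [0, 1, 0]  (obs o_3=0)
t=4: δ = [1.966e-05, 1.229e-05, 2.949e-05]  ψ = [0, 2, 0]  (obs o_4=3)
backtrack: best end state = 2; path = [0, 0, 0, 0, 2]

path = [0, 0, 0, 0, 2]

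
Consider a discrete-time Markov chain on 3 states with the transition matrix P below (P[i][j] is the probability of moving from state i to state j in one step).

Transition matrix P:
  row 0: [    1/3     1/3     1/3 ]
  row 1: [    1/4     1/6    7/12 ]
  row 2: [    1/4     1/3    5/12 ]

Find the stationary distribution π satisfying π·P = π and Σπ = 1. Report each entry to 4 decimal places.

Balance equations π_j = Σ_i π_i·P[i][j]:
  π_0 = 1/3·π_0 + 1/4·π_1 + 1/4·π_2
  π_1 = 1/3·π_0 + 1/6·π_1 + 1/3·π_2
  normalize: π_0 + π_1 + π_2 = 1
Solving the linear system gives exactly π = [3/11, 2/7, 34/77].

π = [0.2727, 0.2857, 0.4416]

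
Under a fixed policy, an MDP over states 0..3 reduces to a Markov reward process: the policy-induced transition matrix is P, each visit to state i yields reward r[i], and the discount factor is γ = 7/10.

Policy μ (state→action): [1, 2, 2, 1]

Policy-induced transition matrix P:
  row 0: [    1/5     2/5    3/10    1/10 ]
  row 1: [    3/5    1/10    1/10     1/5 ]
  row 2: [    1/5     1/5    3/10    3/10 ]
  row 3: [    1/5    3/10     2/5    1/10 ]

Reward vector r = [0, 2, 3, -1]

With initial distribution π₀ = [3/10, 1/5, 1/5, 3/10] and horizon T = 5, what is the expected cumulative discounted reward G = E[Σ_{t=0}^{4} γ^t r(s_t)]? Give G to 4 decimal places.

G = 2.7714

t=0: π = [0.3000, 0.2000, 0.2000, 0.3000], E[r] = 0.7000, γ^t·E[r] = 0.700000, running G = 0.700000
t=1: π = [0.2800, 0.2700, 0.2900, 0.1600], E[r] = 1.2500, γ^t·E[r] = 0.875000, running G = 1.575000
t=2: π = [0.3080, 0.2450, 0.2620, 0.1850], E[r] = 1.0910, γ^t·E[r] = 0.534590, running G = 2.109590
t=3: π = [0.2980, 0.2556, 0.2695, 0.1769], E[r] = 1.1428, γ^t·E[r] = 0.391980, running G = 2.501570
t=4: π = [0.3022, 0.2517, 0.2666, 0.1795], E[r] = 1.1237, γ^t·E[r] = 0.269803, running G = 2.771373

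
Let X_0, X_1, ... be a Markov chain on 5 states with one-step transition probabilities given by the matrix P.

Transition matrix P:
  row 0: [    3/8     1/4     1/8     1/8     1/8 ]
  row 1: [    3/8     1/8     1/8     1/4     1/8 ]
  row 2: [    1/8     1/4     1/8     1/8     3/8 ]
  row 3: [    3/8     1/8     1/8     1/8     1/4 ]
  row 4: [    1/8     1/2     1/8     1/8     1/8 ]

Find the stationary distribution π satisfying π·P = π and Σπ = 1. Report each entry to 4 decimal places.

π = [0.2998, 0.2440, 0.1250, 0.1555, 0.1757]

Balance equations π_j = Σ_i π_i·P[i][j]:
  π_0 = 3/8·π_0 + 3/8·π_1 + 1/8·π_2 + 3/8·π_3 + 1/8·π_4
  π_1 = 1/4·π_0 + 1/8·π_1 + 1/4·π_2 + 1/8·π_3 + 1/2·π_4
  π_2 = 1/8·π_0 + 1/8·π_1 + 1/8·π_2 + 1/8·π_3 + 1/8·π_4
  π_3 = 1/8·π_0 + 1/4·π_1 + 1/8·π_2 + 1/8·π_3 + 1/8·π_4
  normalize: π_0 + π_1 + π_2 + π_3 + π_4 = 1
Solving the linear system gives exactly π = [349/1164, 71/291, 1/8, 181/1164, 409/2328].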